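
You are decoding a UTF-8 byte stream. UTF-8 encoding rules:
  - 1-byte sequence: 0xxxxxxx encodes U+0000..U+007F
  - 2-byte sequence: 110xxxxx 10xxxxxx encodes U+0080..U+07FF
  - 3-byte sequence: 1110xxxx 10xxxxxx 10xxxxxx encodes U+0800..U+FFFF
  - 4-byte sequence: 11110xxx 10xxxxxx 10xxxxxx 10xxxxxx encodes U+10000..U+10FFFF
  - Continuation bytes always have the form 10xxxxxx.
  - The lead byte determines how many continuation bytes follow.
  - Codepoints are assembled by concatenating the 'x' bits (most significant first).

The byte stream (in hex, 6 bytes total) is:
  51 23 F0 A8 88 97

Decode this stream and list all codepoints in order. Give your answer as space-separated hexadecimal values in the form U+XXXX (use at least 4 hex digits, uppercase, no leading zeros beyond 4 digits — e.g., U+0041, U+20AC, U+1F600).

Answer: U+0051 U+0023 U+28217

Derivation:
Byte[0]=51: 1-byte ASCII. cp=U+0051
Byte[1]=23: 1-byte ASCII. cp=U+0023
Byte[2]=F0: 4-byte lead, need 3 cont bytes. acc=0x0
Byte[3]=A8: continuation. acc=(acc<<6)|0x28=0x28
Byte[4]=88: continuation. acc=(acc<<6)|0x08=0xA08
Byte[5]=97: continuation. acc=(acc<<6)|0x17=0x28217
Completed: cp=U+28217 (starts at byte 2)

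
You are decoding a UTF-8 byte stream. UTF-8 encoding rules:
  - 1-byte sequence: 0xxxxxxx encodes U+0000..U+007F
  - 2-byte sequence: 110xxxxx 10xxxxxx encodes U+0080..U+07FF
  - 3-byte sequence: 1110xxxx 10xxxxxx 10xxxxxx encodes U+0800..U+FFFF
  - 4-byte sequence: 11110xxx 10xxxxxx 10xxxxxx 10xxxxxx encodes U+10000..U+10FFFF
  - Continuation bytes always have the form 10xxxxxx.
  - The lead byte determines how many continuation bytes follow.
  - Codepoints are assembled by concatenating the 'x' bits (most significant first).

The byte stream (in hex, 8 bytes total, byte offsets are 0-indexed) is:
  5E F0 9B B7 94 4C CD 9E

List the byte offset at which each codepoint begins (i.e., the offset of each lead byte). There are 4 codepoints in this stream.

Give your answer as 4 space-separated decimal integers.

Byte[0]=5E: 1-byte ASCII. cp=U+005E
Byte[1]=F0: 4-byte lead, need 3 cont bytes. acc=0x0
Byte[2]=9B: continuation. acc=(acc<<6)|0x1B=0x1B
Byte[3]=B7: continuation. acc=(acc<<6)|0x37=0x6F7
Byte[4]=94: continuation. acc=(acc<<6)|0x14=0x1BDD4
Completed: cp=U+1BDD4 (starts at byte 1)
Byte[5]=4C: 1-byte ASCII. cp=U+004C
Byte[6]=CD: 2-byte lead, need 1 cont bytes. acc=0xD
Byte[7]=9E: continuation. acc=(acc<<6)|0x1E=0x35E
Completed: cp=U+035E (starts at byte 6)

Answer: 0 1 5 6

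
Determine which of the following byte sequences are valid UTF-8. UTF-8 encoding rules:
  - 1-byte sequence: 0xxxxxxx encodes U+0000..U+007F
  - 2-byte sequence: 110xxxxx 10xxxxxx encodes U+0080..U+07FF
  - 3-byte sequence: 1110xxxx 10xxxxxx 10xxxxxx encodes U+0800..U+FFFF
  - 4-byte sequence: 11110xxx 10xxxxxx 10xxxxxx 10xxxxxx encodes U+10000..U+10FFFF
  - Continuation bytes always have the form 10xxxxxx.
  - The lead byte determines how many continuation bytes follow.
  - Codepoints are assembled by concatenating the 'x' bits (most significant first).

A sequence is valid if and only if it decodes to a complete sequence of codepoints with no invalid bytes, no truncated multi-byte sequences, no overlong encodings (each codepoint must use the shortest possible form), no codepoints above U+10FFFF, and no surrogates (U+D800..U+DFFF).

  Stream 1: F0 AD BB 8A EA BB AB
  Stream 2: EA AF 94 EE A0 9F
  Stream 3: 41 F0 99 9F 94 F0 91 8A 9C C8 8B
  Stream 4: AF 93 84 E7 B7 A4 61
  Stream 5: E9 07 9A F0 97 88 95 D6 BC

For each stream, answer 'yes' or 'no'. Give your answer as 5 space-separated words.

Stream 1: decodes cleanly. VALID
Stream 2: decodes cleanly. VALID
Stream 3: decodes cleanly. VALID
Stream 4: error at byte offset 0. INVALID
Stream 5: error at byte offset 1. INVALID

Answer: yes yes yes no no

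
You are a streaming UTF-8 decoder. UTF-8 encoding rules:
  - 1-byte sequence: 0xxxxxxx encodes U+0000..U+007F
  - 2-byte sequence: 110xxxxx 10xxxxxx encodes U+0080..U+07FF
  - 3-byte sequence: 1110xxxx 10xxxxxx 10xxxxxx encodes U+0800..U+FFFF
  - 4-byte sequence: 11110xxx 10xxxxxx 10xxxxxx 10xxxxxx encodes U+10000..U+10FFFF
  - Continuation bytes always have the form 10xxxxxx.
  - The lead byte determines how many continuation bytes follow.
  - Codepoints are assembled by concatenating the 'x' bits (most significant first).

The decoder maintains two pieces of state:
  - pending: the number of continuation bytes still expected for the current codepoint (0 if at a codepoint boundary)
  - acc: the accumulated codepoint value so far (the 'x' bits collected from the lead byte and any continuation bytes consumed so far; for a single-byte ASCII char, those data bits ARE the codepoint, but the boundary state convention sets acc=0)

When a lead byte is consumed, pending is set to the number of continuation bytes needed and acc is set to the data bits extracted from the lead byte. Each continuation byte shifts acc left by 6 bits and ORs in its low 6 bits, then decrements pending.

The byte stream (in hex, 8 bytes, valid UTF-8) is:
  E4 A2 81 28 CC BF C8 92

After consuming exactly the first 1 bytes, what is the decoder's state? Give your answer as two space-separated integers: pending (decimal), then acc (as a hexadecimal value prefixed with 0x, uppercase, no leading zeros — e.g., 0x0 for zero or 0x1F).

Byte[0]=E4: 3-byte lead. pending=2, acc=0x4

Answer: 2 0x4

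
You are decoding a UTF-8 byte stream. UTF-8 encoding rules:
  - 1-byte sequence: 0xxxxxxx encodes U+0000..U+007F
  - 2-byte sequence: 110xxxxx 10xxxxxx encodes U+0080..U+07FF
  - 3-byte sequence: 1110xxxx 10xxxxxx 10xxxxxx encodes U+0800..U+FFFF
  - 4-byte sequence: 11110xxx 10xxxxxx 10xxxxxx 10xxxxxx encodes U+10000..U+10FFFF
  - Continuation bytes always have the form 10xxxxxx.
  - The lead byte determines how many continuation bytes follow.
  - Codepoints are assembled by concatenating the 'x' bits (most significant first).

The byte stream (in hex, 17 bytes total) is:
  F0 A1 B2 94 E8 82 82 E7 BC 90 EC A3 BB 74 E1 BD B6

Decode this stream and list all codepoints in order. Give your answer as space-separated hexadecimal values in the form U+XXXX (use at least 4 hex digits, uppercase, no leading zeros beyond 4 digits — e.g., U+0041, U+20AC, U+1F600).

Answer: U+21C94 U+8082 U+7F10 U+C8FB U+0074 U+1F76

Derivation:
Byte[0]=F0: 4-byte lead, need 3 cont bytes. acc=0x0
Byte[1]=A1: continuation. acc=(acc<<6)|0x21=0x21
Byte[2]=B2: continuation. acc=(acc<<6)|0x32=0x872
Byte[3]=94: continuation. acc=(acc<<6)|0x14=0x21C94
Completed: cp=U+21C94 (starts at byte 0)
Byte[4]=E8: 3-byte lead, need 2 cont bytes. acc=0x8
Byte[5]=82: continuation. acc=(acc<<6)|0x02=0x202
Byte[6]=82: continuation. acc=(acc<<6)|0x02=0x8082
Completed: cp=U+8082 (starts at byte 4)
Byte[7]=E7: 3-byte lead, need 2 cont bytes. acc=0x7
Byte[8]=BC: continuation. acc=(acc<<6)|0x3C=0x1FC
Byte[9]=90: continuation. acc=(acc<<6)|0x10=0x7F10
Completed: cp=U+7F10 (starts at byte 7)
Byte[10]=EC: 3-byte lead, need 2 cont bytes. acc=0xC
Byte[11]=A3: continuation. acc=(acc<<6)|0x23=0x323
Byte[12]=BB: continuation. acc=(acc<<6)|0x3B=0xC8FB
Completed: cp=U+C8FB (starts at byte 10)
Byte[13]=74: 1-byte ASCII. cp=U+0074
Byte[14]=E1: 3-byte lead, need 2 cont bytes. acc=0x1
Byte[15]=BD: continuation. acc=(acc<<6)|0x3D=0x7D
Byte[16]=B6: continuation. acc=(acc<<6)|0x36=0x1F76
Completed: cp=U+1F76 (starts at byte 14)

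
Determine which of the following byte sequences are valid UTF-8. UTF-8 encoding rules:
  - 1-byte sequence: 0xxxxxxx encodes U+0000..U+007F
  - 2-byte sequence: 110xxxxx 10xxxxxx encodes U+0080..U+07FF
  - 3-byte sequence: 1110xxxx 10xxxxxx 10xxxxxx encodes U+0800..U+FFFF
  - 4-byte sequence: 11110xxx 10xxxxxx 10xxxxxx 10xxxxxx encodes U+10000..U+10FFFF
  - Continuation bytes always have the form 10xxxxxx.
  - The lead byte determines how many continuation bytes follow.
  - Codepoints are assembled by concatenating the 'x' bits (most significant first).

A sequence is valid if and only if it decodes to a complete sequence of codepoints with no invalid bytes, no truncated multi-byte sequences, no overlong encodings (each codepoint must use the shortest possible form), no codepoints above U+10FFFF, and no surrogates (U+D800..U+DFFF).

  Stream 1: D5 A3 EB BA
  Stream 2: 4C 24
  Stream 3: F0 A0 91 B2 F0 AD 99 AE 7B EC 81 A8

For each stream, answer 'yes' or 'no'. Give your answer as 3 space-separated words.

Stream 1: error at byte offset 4. INVALID
Stream 2: decodes cleanly. VALID
Stream 3: decodes cleanly. VALID

Answer: no yes yes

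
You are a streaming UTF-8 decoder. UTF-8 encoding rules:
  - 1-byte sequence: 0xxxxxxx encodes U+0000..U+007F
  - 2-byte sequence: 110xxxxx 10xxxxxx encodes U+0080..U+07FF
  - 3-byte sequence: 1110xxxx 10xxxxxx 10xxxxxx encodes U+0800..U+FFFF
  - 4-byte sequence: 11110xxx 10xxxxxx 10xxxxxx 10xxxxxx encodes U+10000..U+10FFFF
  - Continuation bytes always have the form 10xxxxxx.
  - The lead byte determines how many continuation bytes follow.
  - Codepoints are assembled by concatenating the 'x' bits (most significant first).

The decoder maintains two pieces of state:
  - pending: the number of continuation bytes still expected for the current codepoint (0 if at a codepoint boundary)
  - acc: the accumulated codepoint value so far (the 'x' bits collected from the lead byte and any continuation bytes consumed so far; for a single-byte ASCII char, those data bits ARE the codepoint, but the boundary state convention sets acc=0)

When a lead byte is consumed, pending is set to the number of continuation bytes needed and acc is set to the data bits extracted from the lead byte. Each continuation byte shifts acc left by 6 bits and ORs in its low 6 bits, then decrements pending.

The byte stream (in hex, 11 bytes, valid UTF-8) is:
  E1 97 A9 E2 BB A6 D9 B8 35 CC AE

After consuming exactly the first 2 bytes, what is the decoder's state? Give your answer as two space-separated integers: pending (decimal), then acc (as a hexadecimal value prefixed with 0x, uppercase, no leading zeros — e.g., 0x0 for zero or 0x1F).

Answer: 1 0x57

Derivation:
Byte[0]=E1: 3-byte lead. pending=2, acc=0x1
Byte[1]=97: continuation. acc=(acc<<6)|0x17=0x57, pending=1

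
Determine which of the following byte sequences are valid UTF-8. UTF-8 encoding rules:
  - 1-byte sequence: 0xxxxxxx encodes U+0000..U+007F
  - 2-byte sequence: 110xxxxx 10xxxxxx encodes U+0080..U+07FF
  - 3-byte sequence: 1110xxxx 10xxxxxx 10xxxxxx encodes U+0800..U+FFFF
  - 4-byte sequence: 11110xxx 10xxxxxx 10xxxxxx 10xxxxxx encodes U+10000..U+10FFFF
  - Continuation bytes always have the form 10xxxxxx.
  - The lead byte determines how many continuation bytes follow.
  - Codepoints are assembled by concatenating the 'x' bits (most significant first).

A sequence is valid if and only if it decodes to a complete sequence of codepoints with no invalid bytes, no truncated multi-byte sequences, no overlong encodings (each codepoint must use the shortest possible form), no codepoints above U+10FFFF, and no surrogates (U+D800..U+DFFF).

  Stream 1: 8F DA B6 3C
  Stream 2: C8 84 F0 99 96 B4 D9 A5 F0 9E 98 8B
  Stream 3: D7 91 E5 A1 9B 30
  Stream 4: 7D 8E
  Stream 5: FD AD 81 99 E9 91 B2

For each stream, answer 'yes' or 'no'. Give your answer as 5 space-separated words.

Stream 1: error at byte offset 0. INVALID
Stream 2: decodes cleanly. VALID
Stream 3: decodes cleanly. VALID
Stream 4: error at byte offset 1. INVALID
Stream 5: error at byte offset 0. INVALID

Answer: no yes yes no no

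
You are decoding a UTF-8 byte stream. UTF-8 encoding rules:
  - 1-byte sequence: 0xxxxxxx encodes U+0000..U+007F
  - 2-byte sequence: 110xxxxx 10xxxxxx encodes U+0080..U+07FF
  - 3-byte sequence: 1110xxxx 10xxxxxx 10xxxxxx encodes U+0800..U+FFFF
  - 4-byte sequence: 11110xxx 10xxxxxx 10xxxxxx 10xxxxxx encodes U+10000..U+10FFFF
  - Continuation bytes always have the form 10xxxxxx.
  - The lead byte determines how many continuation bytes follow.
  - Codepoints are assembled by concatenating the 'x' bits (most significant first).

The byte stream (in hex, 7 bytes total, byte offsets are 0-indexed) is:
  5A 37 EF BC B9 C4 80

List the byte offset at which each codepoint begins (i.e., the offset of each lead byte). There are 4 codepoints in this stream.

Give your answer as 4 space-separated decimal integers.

Answer: 0 1 2 5

Derivation:
Byte[0]=5A: 1-byte ASCII. cp=U+005A
Byte[1]=37: 1-byte ASCII. cp=U+0037
Byte[2]=EF: 3-byte lead, need 2 cont bytes. acc=0xF
Byte[3]=BC: continuation. acc=(acc<<6)|0x3C=0x3FC
Byte[4]=B9: continuation. acc=(acc<<6)|0x39=0xFF39
Completed: cp=U+FF39 (starts at byte 2)
Byte[5]=C4: 2-byte lead, need 1 cont bytes. acc=0x4
Byte[6]=80: continuation. acc=(acc<<6)|0x00=0x100
Completed: cp=U+0100 (starts at byte 5)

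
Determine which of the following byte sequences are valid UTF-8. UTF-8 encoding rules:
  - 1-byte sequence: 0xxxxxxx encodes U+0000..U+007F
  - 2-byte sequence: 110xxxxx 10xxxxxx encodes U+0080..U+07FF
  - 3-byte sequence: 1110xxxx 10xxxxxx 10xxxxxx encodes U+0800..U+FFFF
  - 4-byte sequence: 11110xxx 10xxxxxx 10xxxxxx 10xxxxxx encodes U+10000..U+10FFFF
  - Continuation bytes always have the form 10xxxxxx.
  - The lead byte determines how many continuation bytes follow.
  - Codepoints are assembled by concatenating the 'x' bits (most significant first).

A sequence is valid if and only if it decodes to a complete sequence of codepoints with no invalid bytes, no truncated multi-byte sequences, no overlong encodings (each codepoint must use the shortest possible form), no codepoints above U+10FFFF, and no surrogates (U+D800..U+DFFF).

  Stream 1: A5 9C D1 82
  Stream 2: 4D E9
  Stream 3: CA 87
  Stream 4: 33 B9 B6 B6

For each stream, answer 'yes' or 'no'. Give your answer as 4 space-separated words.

Answer: no no yes no

Derivation:
Stream 1: error at byte offset 0. INVALID
Stream 2: error at byte offset 2. INVALID
Stream 3: decodes cleanly. VALID
Stream 4: error at byte offset 1. INVALID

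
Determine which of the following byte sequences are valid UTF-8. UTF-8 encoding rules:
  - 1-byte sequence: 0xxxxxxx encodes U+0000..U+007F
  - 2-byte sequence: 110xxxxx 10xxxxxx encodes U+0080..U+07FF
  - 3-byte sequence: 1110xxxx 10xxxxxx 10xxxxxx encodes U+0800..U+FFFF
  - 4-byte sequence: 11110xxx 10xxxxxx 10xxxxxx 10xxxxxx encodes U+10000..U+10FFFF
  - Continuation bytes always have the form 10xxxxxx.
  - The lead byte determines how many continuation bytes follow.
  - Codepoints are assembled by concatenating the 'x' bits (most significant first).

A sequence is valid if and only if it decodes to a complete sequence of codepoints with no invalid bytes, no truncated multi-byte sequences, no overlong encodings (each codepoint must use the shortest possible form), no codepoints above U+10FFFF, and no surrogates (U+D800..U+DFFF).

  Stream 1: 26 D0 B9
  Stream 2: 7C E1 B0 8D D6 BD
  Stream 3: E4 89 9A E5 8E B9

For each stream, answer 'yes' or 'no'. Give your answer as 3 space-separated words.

Stream 1: decodes cleanly. VALID
Stream 2: decodes cleanly. VALID
Stream 3: decodes cleanly. VALID

Answer: yes yes yes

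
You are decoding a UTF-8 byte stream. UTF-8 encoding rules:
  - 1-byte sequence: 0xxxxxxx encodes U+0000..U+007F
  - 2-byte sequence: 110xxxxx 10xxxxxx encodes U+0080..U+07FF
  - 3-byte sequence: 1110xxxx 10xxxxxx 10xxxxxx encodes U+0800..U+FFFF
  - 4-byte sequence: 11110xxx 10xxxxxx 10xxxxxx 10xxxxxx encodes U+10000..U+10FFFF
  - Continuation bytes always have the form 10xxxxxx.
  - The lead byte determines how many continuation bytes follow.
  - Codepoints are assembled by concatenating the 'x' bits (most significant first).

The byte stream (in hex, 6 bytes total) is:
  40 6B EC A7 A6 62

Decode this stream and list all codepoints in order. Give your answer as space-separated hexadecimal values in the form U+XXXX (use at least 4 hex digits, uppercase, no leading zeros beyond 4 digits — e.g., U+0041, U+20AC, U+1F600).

Byte[0]=40: 1-byte ASCII. cp=U+0040
Byte[1]=6B: 1-byte ASCII. cp=U+006B
Byte[2]=EC: 3-byte lead, need 2 cont bytes. acc=0xC
Byte[3]=A7: continuation. acc=(acc<<6)|0x27=0x327
Byte[4]=A6: continuation. acc=(acc<<6)|0x26=0xC9E6
Completed: cp=U+C9E6 (starts at byte 2)
Byte[5]=62: 1-byte ASCII. cp=U+0062

Answer: U+0040 U+006B U+C9E6 U+0062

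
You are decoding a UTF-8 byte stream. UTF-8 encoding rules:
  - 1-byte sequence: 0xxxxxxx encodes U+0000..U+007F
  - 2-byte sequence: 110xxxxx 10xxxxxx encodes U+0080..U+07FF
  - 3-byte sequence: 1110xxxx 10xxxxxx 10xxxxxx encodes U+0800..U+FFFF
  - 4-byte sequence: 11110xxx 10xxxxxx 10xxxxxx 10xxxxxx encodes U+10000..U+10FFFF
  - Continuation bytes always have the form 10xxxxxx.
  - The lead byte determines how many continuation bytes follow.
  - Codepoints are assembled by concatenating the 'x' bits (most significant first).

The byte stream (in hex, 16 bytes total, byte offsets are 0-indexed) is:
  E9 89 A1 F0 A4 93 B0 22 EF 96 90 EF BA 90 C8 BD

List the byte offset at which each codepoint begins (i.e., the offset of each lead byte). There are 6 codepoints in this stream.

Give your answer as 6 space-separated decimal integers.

Byte[0]=E9: 3-byte lead, need 2 cont bytes. acc=0x9
Byte[1]=89: continuation. acc=(acc<<6)|0x09=0x249
Byte[2]=A1: continuation. acc=(acc<<6)|0x21=0x9261
Completed: cp=U+9261 (starts at byte 0)
Byte[3]=F0: 4-byte lead, need 3 cont bytes. acc=0x0
Byte[4]=A4: continuation. acc=(acc<<6)|0x24=0x24
Byte[5]=93: continuation. acc=(acc<<6)|0x13=0x913
Byte[6]=B0: continuation. acc=(acc<<6)|0x30=0x244F0
Completed: cp=U+244F0 (starts at byte 3)
Byte[7]=22: 1-byte ASCII. cp=U+0022
Byte[8]=EF: 3-byte lead, need 2 cont bytes. acc=0xF
Byte[9]=96: continuation. acc=(acc<<6)|0x16=0x3D6
Byte[10]=90: continuation. acc=(acc<<6)|0x10=0xF590
Completed: cp=U+F590 (starts at byte 8)
Byte[11]=EF: 3-byte lead, need 2 cont bytes. acc=0xF
Byte[12]=BA: continuation. acc=(acc<<6)|0x3A=0x3FA
Byte[13]=90: continuation. acc=(acc<<6)|0x10=0xFE90
Completed: cp=U+FE90 (starts at byte 11)
Byte[14]=C8: 2-byte lead, need 1 cont bytes. acc=0x8
Byte[15]=BD: continuation. acc=(acc<<6)|0x3D=0x23D
Completed: cp=U+023D (starts at byte 14)

Answer: 0 3 7 8 11 14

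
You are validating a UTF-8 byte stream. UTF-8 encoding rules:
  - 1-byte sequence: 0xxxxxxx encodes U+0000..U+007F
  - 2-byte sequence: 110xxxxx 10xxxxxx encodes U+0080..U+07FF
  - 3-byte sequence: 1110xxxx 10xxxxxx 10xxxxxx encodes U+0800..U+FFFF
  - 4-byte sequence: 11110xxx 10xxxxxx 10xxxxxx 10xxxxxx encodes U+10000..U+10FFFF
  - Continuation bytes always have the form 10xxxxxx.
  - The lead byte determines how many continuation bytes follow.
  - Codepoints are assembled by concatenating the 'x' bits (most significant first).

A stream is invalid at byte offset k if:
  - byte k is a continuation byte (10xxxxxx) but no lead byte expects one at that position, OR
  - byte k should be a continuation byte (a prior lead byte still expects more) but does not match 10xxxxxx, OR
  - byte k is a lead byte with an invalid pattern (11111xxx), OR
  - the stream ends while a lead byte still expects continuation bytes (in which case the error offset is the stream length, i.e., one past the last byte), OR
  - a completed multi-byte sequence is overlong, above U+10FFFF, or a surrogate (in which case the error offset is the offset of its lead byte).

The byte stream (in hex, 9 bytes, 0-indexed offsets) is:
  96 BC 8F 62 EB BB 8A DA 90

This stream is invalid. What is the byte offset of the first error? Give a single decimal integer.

Answer: 0

Derivation:
Byte[0]=96: INVALID lead byte (not 0xxx/110x/1110/11110)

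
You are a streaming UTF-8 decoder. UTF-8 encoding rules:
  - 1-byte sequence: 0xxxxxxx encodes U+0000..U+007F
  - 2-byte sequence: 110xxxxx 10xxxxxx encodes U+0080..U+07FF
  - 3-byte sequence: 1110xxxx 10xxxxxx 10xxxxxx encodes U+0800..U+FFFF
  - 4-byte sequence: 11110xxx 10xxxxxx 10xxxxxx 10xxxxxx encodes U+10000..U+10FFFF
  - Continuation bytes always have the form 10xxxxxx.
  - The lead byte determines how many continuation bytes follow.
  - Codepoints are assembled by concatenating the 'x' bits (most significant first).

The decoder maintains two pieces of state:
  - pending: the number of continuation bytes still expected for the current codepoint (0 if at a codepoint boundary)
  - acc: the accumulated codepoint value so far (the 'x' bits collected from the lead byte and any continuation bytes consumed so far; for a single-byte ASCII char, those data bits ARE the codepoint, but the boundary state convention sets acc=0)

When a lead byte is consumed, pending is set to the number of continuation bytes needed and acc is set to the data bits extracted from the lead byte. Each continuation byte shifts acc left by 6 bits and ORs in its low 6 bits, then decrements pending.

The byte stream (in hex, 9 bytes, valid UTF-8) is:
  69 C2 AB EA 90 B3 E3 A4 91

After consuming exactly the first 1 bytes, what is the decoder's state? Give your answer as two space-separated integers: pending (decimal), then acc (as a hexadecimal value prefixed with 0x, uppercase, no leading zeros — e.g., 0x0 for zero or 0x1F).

Answer: 0 0x0

Derivation:
Byte[0]=69: 1-byte. pending=0, acc=0x0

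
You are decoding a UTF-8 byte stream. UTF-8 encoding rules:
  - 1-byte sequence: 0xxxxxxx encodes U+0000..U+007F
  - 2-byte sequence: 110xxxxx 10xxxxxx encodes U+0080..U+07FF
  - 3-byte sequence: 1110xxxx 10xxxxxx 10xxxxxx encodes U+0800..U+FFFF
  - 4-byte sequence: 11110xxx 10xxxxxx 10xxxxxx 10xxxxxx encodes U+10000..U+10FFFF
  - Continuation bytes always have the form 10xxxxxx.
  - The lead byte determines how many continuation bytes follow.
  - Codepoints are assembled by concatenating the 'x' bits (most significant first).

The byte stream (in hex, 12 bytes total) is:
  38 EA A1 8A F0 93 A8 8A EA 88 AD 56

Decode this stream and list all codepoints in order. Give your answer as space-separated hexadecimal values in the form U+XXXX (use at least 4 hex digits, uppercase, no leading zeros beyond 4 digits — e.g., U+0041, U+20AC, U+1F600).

Answer: U+0038 U+A84A U+13A0A U+A22D U+0056

Derivation:
Byte[0]=38: 1-byte ASCII. cp=U+0038
Byte[1]=EA: 3-byte lead, need 2 cont bytes. acc=0xA
Byte[2]=A1: continuation. acc=(acc<<6)|0x21=0x2A1
Byte[3]=8A: continuation. acc=(acc<<6)|0x0A=0xA84A
Completed: cp=U+A84A (starts at byte 1)
Byte[4]=F0: 4-byte lead, need 3 cont bytes. acc=0x0
Byte[5]=93: continuation. acc=(acc<<6)|0x13=0x13
Byte[6]=A8: continuation. acc=(acc<<6)|0x28=0x4E8
Byte[7]=8A: continuation. acc=(acc<<6)|0x0A=0x13A0A
Completed: cp=U+13A0A (starts at byte 4)
Byte[8]=EA: 3-byte lead, need 2 cont bytes. acc=0xA
Byte[9]=88: continuation. acc=(acc<<6)|0x08=0x288
Byte[10]=AD: continuation. acc=(acc<<6)|0x2D=0xA22D
Completed: cp=U+A22D (starts at byte 8)
Byte[11]=56: 1-byte ASCII. cp=U+0056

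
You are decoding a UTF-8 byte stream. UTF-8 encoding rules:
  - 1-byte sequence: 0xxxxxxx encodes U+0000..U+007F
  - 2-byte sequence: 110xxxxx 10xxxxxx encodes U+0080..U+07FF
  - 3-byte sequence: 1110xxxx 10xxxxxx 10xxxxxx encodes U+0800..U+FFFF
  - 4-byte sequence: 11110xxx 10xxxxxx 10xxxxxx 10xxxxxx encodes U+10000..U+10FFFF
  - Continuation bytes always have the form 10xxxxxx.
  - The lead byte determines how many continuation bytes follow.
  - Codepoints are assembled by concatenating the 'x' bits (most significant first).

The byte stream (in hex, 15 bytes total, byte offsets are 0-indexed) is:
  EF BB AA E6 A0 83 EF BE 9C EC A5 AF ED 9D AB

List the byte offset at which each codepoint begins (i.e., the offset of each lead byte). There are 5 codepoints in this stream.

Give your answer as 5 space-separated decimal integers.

Byte[0]=EF: 3-byte lead, need 2 cont bytes. acc=0xF
Byte[1]=BB: continuation. acc=(acc<<6)|0x3B=0x3FB
Byte[2]=AA: continuation. acc=(acc<<6)|0x2A=0xFEEA
Completed: cp=U+FEEA (starts at byte 0)
Byte[3]=E6: 3-byte lead, need 2 cont bytes. acc=0x6
Byte[4]=A0: continuation. acc=(acc<<6)|0x20=0x1A0
Byte[5]=83: continuation. acc=(acc<<6)|0x03=0x6803
Completed: cp=U+6803 (starts at byte 3)
Byte[6]=EF: 3-byte lead, need 2 cont bytes. acc=0xF
Byte[7]=BE: continuation. acc=(acc<<6)|0x3E=0x3FE
Byte[8]=9C: continuation. acc=(acc<<6)|0x1C=0xFF9C
Completed: cp=U+FF9C (starts at byte 6)
Byte[9]=EC: 3-byte lead, need 2 cont bytes. acc=0xC
Byte[10]=A5: continuation. acc=(acc<<6)|0x25=0x325
Byte[11]=AF: continuation. acc=(acc<<6)|0x2F=0xC96F
Completed: cp=U+C96F (starts at byte 9)
Byte[12]=ED: 3-byte lead, need 2 cont bytes. acc=0xD
Byte[13]=9D: continuation. acc=(acc<<6)|0x1D=0x35D
Byte[14]=AB: continuation. acc=(acc<<6)|0x2B=0xD76B
Completed: cp=U+D76B (starts at byte 12)

Answer: 0 3 6 9 12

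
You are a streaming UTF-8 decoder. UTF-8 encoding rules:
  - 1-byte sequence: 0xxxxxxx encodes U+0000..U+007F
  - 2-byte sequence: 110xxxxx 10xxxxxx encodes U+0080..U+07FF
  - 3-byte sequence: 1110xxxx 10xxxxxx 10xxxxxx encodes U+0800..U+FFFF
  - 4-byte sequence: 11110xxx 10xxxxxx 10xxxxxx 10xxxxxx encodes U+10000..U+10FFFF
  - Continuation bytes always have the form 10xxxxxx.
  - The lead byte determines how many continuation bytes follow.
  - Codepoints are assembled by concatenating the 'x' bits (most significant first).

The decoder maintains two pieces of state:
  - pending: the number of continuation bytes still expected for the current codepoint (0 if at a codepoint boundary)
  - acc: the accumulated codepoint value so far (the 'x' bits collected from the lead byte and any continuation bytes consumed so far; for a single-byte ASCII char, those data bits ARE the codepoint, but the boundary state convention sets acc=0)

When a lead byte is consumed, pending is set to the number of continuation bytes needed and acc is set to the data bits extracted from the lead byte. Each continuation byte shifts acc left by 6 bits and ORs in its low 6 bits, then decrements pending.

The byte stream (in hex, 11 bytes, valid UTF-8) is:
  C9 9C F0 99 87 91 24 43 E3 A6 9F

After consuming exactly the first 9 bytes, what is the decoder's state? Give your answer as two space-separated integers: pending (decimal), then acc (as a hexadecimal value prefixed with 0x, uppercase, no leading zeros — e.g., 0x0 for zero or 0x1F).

Answer: 2 0x3

Derivation:
Byte[0]=C9: 2-byte lead. pending=1, acc=0x9
Byte[1]=9C: continuation. acc=(acc<<6)|0x1C=0x25C, pending=0
Byte[2]=F0: 4-byte lead. pending=3, acc=0x0
Byte[3]=99: continuation. acc=(acc<<6)|0x19=0x19, pending=2
Byte[4]=87: continuation. acc=(acc<<6)|0x07=0x647, pending=1
Byte[5]=91: continuation. acc=(acc<<6)|0x11=0x191D1, pending=0
Byte[6]=24: 1-byte. pending=0, acc=0x0
Byte[7]=43: 1-byte. pending=0, acc=0x0
Byte[8]=E3: 3-byte lead. pending=2, acc=0x3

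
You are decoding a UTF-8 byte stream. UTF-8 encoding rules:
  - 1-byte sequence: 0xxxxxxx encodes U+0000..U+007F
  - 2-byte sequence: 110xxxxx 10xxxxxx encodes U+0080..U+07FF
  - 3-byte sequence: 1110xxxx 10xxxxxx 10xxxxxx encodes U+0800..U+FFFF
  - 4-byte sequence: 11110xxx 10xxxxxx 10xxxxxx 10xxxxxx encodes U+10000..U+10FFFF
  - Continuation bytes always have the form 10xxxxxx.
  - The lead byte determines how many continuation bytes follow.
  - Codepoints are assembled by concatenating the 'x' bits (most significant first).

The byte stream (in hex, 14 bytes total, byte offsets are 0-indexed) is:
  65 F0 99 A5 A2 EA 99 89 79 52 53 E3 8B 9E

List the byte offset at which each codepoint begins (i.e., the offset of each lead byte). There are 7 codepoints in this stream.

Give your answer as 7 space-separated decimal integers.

Answer: 0 1 5 8 9 10 11

Derivation:
Byte[0]=65: 1-byte ASCII. cp=U+0065
Byte[1]=F0: 4-byte lead, need 3 cont bytes. acc=0x0
Byte[2]=99: continuation. acc=(acc<<6)|0x19=0x19
Byte[3]=A5: continuation. acc=(acc<<6)|0x25=0x665
Byte[4]=A2: continuation. acc=(acc<<6)|0x22=0x19962
Completed: cp=U+19962 (starts at byte 1)
Byte[5]=EA: 3-byte lead, need 2 cont bytes. acc=0xA
Byte[6]=99: continuation. acc=(acc<<6)|0x19=0x299
Byte[7]=89: continuation. acc=(acc<<6)|0x09=0xA649
Completed: cp=U+A649 (starts at byte 5)
Byte[8]=79: 1-byte ASCII. cp=U+0079
Byte[9]=52: 1-byte ASCII. cp=U+0052
Byte[10]=53: 1-byte ASCII. cp=U+0053
Byte[11]=E3: 3-byte lead, need 2 cont bytes. acc=0x3
Byte[12]=8B: continuation. acc=(acc<<6)|0x0B=0xCB
Byte[13]=9E: continuation. acc=(acc<<6)|0x1E=0x32DE
Completed: cp=U+32DE (starts at byte 11)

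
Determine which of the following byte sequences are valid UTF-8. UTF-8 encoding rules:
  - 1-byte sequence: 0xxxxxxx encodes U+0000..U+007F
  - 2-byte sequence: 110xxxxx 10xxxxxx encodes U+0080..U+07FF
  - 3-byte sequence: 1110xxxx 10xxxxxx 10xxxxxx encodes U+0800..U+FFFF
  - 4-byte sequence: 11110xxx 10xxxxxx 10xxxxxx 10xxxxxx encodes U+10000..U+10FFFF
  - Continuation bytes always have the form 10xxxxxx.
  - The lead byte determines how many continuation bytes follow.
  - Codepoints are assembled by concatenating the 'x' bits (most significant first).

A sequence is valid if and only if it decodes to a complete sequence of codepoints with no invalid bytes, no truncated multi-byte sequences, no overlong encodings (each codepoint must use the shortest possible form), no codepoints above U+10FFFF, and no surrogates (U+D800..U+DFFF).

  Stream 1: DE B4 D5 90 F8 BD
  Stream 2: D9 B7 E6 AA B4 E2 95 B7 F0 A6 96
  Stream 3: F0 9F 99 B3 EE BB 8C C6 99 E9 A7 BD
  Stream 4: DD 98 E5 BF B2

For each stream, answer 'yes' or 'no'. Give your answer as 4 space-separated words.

Stream 1: error at byte offset 4. INVALID
Stream 2: error at byte offset 11. INVALID
Stream 3: decodes cleanly. VALID
Stream 4: decodes cleanly. VALID

Answer: no no yes yes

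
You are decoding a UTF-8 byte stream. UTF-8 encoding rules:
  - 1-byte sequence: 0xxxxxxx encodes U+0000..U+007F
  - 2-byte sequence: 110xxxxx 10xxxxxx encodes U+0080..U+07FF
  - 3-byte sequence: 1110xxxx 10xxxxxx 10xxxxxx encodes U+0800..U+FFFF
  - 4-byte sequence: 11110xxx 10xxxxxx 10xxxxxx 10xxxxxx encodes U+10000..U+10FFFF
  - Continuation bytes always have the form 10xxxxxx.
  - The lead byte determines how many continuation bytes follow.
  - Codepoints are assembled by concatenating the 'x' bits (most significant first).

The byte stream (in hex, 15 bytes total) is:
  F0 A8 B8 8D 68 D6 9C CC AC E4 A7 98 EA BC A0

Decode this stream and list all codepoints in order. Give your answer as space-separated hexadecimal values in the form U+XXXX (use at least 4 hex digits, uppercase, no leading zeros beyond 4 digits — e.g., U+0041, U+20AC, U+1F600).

Byte[0]=F0: 4-byte lead, need 3 cont bytes. acc=0x0
Byte[1]=A8: continuation. acc=(acc<<6)|0x28=0x28
Byte[2]=B8: continuation. acc=(acc<<6)|0x38=0xA38
Byte[3]=8D: continuation. acc=(acc<<6)|0x0D=0x28E0D
Completed: cp=U+28E0D (starts at byte 0)
Byte[4]=68: 1-byte ASCII. cp=U+0068
Byte[5]=D6: 2-byte lead, need 1 cont bytes. acc=0x16
Byte[6]=9C: continuation. acc=(acc<<6)|0x1C=0x59C
Completed: cp=U+059C (starts at byte 5)
Byte[7]=CC: 2-byte lead, need 1 cont bytes. acc=0xC
Byte[8]=AC: continuation. acc=(acc<<6)|0x2C=0x32C
Completed: cp=U+032C (starts at byte 7)
Byte[9]=E4: 3-byte lead, need 2 cont bytes. acc=0x4
Byte[10]=A7: continuation. acc=(acc<<6)|0x27=0x127
Byte[11]=98: continuation. acc=(acc<<6)|0x18=0x49D8
Completed: cp=U+49D8 (starts at byte 9)
Byte[12]=EA: 3-byte lead, need 2 cont bytes. acc=0xA
Byte[13]=BC: continuation. acc=(acc<<6)|0x3C=0x2BC
Byte[14]=A0: continuation. acc=(acc<<6)|0x20=0xAF20
Completed: cp=U+AF20 (starts at byte 12)

Answer: U+28E0D U+0068 U+059C U+032C U+49D8 U+AF20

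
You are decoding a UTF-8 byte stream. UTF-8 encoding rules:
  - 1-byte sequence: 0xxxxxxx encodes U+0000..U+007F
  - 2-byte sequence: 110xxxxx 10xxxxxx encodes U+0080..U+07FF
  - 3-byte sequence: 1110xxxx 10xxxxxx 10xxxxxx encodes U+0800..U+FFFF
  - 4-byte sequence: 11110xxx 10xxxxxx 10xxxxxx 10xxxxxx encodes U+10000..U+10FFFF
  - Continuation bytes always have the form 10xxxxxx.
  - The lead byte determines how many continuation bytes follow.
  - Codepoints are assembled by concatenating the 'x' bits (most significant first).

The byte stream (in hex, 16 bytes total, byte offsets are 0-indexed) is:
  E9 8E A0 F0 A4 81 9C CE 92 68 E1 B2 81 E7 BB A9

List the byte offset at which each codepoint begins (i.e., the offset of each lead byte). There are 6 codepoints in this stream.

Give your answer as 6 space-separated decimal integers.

Answer: 0 3 7 9 10 13

Derivation:
Byte[0]=E9: 3-byte lead, need 2 cont bytes. acc=0x9
Byte[1]=8E: continuation. acc=(acc<<6)|0x0E=0x24E
Byte[2]=A0: continuation. acc=(acc<<6)|0x20=0x93A0
Completed: cp=U+93A0 (starts at byte 0)
Byte[3]=F0: 4-byte lead, need 3 cont bytes. acc=0x0
Byte[4]=A4: continuation. acc=(acc<<6)|0x24=0x24
Byte[5]=81: continuation. acc=(acc<<6)|0x01=0x901
Byte[6]=9C: continuation. acc=(acc<<6)|0x1C=0x2405C
Completed: cp=U+2405C (starts at byte 3)
Byte[7]=CE: 2-byte lead, need 1 cont bytes. acc=0xE
Byte[8]=92: continuation. acc=(acc<<6)|0x12=0x392
Completed: cp=U+0392 (starts at byte 7)
Byte[9]=68: 1-byte ASCII. cp=U+0068
Byte[10]=E1: 3-byte lead, need 2 cont bytes. acc=0x1
Byte[11]=B2: continuation. acc=(acc<<6)|0x32=0x72
Byte[12]=81: continuation. acc=(acc<<6)|0x01=0x1C81
Completed: cp=U+1C81 (starts at byte 10)
Byte[13]=E7: 3-byte lead, need 2 cont bytes. acc=0x7
Byte[14]=BB: continuation. acc=(acc<<6)|0x3B=0x1FB
Byte[15]=A9: continuation. acc=(acc<<6)|0x29=0x7EE9
Completed: cp=U+7EE9 (starts at byte 13)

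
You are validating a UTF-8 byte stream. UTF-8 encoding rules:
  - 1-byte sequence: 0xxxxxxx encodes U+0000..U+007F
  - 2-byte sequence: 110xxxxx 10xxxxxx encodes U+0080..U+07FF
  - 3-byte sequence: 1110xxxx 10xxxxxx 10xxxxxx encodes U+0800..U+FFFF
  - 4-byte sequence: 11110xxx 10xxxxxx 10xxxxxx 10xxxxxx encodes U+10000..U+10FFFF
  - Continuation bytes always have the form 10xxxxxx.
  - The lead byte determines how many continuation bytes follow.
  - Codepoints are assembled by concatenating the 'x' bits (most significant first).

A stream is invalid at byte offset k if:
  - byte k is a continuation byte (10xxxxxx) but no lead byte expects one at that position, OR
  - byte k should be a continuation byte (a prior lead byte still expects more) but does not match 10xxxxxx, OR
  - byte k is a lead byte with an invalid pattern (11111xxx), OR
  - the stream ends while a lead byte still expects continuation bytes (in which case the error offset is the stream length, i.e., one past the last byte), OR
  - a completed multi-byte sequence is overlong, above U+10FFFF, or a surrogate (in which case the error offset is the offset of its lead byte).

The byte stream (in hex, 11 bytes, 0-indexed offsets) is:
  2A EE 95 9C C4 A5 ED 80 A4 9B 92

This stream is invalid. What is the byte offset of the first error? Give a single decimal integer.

Byte[0]=2A: 1-byte ASCII. cp=U+002A
Byte[1]=EE: 3-byte lead, need 2 cont bytes. acc=0xE
Byte[2]=95: continuation. acc=(acc<<6)|0x15=0x395
Byte[3]=9C: continuation. acc=(acc<<6)|0x1C=0xE55C
Completed: cp=U+E55C (starts at byte 1)
Byte[4]=C4: 2-byte lead, need 1 cont bytes. acc=0x4
Byte[5]=A5: continuation. acc=(acc<<6)|0x25=0x125
Completed: cp=U+0125 (starts at byte 4)
Byte[6]=ED: 3-byte lead, need 2 cont bytes. acc=0xD
Byte[7]=80: continuation. acc=(acc<<6)|0x00=0x340
Byte[8]=A4: continuation. acc=(acc<<6)|0x24=0xD024
Completed: cp=U+D024 (starts at byte 6)
Byte[9]=9B: INVALID lead byte (not 0xxx/110x/1110/11110)

Answer: 9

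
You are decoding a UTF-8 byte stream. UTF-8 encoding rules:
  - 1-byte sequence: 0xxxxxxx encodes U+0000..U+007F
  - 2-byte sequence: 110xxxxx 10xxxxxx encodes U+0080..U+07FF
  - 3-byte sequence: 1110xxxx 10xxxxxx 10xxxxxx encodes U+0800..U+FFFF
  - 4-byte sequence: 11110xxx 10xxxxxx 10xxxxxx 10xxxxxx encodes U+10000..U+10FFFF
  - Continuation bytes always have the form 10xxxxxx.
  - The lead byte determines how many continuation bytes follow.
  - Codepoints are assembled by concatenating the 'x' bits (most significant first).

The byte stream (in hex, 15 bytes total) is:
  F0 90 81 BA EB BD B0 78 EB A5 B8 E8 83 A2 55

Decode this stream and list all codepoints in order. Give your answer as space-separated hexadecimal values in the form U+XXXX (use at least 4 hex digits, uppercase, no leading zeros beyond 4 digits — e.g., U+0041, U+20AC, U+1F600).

Answer: U+1007A U+BF70 U+0078 U+B978 U+80E2 U+0055

Derivation:
Byte[0]=F0: 4-byte lead, need 3 cont bytes. acc=0x0
Byte[1]=90: continuation. acc=(acc<<6)|0x10=0x10
Byte[2]=81: continuation. acc=(acc<<6)|0x01=0x401
Byte[3]=BA: continuation. acc=(acc<<6)|0x3A=0x1007A
Completed: cp=U+1007A (starts at byte 0)
Byte[4]=EB: 3-byte lead, need 2 cont bytes. acc=0xB
Byte[5]=BD: continuation. acc=(acc<<6)|0x3D=0x2FD
Byte[6]=B0: continuation. acc=(acc<<6)|0x30=0xBF70
Completed: cp=U+BF70 (starts at byte 4)
Byte[7]=78: 1-byte ASCII. cp=U+0078
Byte[8]=EB: 3-byte lead, need 2 cont bytes. acc=0xB
Byte[9]=A5: continuation. acc=(acc<<6)|0x25=0x2E5
Byte[10]=B8: continuation. acc=(acc<<6)|0x38=0xB978
Completed: cp=U+B978 (starts at byte 8)
Byte[11]=E8: 3-byte lead, need 2 cont bytes. acc=0x8
Byte[12]=83: continuation. acc=(acc<<6)|0x03=0x203
Byte[13]=A2: continuation. acc=(acc<<6)|0x22=0x80E2
Completed: cp=U+80E2 (starts at byte 11)
Byte[14]=55: 1-byte ASCII. cp=U+0055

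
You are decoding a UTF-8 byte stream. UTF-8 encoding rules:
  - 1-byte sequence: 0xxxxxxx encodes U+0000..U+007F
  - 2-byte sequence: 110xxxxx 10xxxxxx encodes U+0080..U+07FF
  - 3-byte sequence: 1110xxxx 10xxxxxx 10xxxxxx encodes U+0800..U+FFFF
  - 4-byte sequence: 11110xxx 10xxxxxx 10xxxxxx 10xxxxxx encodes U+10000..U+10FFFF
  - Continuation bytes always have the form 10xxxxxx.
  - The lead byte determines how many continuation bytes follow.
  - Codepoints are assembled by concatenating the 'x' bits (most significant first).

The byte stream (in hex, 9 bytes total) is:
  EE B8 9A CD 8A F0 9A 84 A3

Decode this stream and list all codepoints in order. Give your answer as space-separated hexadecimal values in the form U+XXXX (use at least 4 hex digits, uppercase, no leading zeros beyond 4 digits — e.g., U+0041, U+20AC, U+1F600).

Byte[0]=EE: 3-byte lead, need 2 cont bytes. acc=0xE
Byte[1]=B8: continuation. acc=(acc<<6)|0x38=0x3B8
Byte[2]=9A: continuation. acc=(acc<<6)|0x1A=0xEE1A
Completed: cp=U+EE1A (starts at byte 0)
Byte[3]=CD: 2-byte lead, need 1 cont bytes. acc=0xD
Byte[4]=8A: continuation. acc=(acc<<6)|0x0A=0x34A
Completed: cp=U+034A (starts at byte 3)
Byte[5]=F0: 4-byte lead, need 3 cont bytes. acc=0x0
Byte[6]=9A: continuation. acc=(acc<<6)|0x1A=0x1A
Byte[7]=84: continuation. acc=(acc<<6)|0x04=0x684
Byte[8]=A3: continuation. acc=(acc<<6)|0x23=0x1A123
Completed: cp=U+1A123 (starts at byte 5)

Answer: U+EE1A U+034A U+1A123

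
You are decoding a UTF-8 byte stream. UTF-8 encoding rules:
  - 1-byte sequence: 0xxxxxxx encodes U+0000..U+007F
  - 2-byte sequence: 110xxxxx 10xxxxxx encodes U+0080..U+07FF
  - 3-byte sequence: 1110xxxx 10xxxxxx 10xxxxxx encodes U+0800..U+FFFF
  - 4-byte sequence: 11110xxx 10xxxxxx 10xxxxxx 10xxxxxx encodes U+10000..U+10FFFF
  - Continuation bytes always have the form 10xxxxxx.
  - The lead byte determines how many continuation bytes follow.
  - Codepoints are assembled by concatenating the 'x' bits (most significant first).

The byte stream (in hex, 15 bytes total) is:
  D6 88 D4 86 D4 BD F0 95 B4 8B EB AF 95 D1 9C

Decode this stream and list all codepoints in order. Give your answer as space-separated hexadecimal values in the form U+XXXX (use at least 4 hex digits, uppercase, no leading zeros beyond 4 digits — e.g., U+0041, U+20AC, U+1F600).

Answer: U+0588 U+0506 U+053D U+15D0B U+BBD5 U+045C

Derivation:
Byte[0]=D6: 2-byte lead, need 1 cont bytes. acc=0x16
Byte[1]=88: continuation. acc=(acc<<6)|0x08=0x588
Completed: cp=U+0588 (starts at byte 0)
Byte[2]=D4: 2-byte lead, need 1 cont bytes. acc=0x14
Byte[3]=86: continuation. acc=(acc<<6)|0x06=0x506
Completed: cp=U+0506 (starts at byte 2)
Byte[4]=D4: 2-byte lead, need 1 cont bytes. acc=0x14
Byte[5]=BD: continuation. acc=(acc<<6)|0x3D=0x53D
Completed: cp=U+053D (starts at byte 4)
Byte[6]=F0: 4-byte lead, need 3 cont bytes. acc=0x0
Byte[7]=95: continuation. acc=(acc<<6)|0x15=0x15
Byte[8]=B4: continuation. acc=(acc<<6)|0x34=0x574
Byte[9]=8B: continuation. acc=(acc<<6)|0x0B=0x15D0B
Completed: cp=U+15D0B (starts at byte 6)
Byte[10]=EB: 3-byte lead, need 2 cont bytes. acc=0xB
Byte[11]=AF: continuation. acc=(acc<<6)|0x2F=0x2EF
Byte[12]=95: continuation. acc=(acc<<6)|0x15=0xBBD5
Completed: cp=U+BBD5 (starts at byte 10)
Byte[13]=D1: 2-byte lead, need 1 cont bytes. acc=0x11
Byte[14]=9C: continuation. acc=(acc<<6)|0x1C=0x45C
Completed: cp=U+045C (starts at byte 13)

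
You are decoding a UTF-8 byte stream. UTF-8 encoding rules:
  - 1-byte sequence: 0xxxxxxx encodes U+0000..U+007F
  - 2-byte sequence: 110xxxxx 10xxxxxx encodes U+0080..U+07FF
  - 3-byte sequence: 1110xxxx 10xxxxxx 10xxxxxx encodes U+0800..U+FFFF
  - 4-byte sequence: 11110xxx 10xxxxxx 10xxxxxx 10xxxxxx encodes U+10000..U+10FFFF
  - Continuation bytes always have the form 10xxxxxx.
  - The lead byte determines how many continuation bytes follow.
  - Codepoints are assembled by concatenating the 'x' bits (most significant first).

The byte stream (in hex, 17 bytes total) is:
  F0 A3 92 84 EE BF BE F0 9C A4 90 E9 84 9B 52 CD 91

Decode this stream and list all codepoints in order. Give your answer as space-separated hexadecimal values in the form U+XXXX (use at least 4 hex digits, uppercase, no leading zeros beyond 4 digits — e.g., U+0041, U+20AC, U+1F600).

Answer: U+23484 U+EFFE U+1C910 U+911B U+0052 U+0351

Derivation:
Byte[0]=F0: 4-byte lead, need 3 cont bytes. acc=0x0
Byte[1]=A3: continuation. acc=(acc<<6)|0x23=0x23
Byte[2]=92: continuation. acc=(acc<<6)|0x12=0x8D2
Byte[3]=84: continuation. acc=(acc<<6)|0x04=0x23484
Completed: cp=U+23484 (starts at byte 0)
Byte[4]=EE: 3-byte lead, need 2 cont bytes. acc=0xE
Byte[5]=BF: continuation. acc=(acc<<6)|0x3F=0x3BF
Byte[6]=BE: continuation. acc=(acc<<6)|0x3E=0xEFFE
Completed: cp=U+EFFE (starts at byte 4)
Byte[7]=F0: 4-byte lead, need 3 cont bytes. acc=0x0
Byte[8]=9C: continuation. acc=(acc<<6)|0x1C=0x1C
Byte[9]=A4: continuation. acc=(acc<<6)|0x24=0x724
Byte[10]=90: continuation. acc=(acc<<6)|0x10=0x1C910
Completed: cp=U+1C910 (starts at byte 7)
Byte[11]=E9: 3-byte lead, need 2 cont bytes. acc=0x9
Byte[12]=84: continuation. acc=(acc<<6)|0x04=0x244
Byte[13]=9B: continuation. acc=(acc<<6)|0x1B=0x911B
Completed: cp=U+911B (starts at byte 11)
Byte[14]=52: 1-byte ASCII. cp=U+0052
Byte[15]=CD: 2-byte lead, need 1 cont bytes. acc=0xD
Byte[16]=91: continuation. acc=(acc<<6)|0x11=0x351
Completed: cp=U+0351 (starts at byte 15)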